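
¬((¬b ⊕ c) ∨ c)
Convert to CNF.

¬((¬b ⊕ c) ∨ c)
≡ ¬(((¬b ∨ c) ∧ ¬(¬b ∧ c)) ∨ c)   [expand ⊕]
≡ ¬((¬b ∨ c) ∧ ¬(¬b ∧ c)) ∧ ¬c   [De Morgan]
≡ (¬(¬b ∨ c) ∨ ¬¬(¬b ∧ c)) ∧ ¬c   [De Morgan]
≡ ((¬¬b ∧ ¬c) ∨ ¬¬(¬b ∧ c)) ∧ ¬c   [De Morgan]
≡ ((b ∧ ¬c) ∨ ¬¬(¬b ∧ c)) ∧ ¬c   [double negation]
≡ ((b ∧ ¬c) ∨ (¬b ∧ c)) ∧ ¬c   [double negation]
≡ (b ∨ ¬b) ∧ (b ∨ c) ∧ (¬c ∨ ¬b) ∧ (¬c ∨ c) ∧ ¬c   [distribute ∨ over ∧]
≡ (b ∨ c) ∧ ¬c   [simplify]

(b ∨ c) ∧ ¬c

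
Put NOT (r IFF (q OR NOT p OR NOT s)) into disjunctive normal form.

NOT (r IFF (q OR NOT p OR NOT s))
≡ NOT ((r IMPLIES (q OR NOT p OR NOT s)) AND ((q OR NOT p OR NOT s) IMPLIES r))   (eliminate IFF)
≡ NOT ((NOT r OR q OR NOT p OR NOT s) AND ((q OR NOT p OR NOT s) IMPLIES r))   (eliminate IMPLIES)
≡ NOT ((NOT r OR q OR NOT p OR NOT s) AND (NOT (q OR NOT p OR NOT s) OR r))   (eliminate IMPLIES)
≡ NOT (NOT r OR q OR NOT p OR NOT s) OR NOT (NOT (q OR NOT p OR NOT s) OR r)   (De Morgan)
≡ (NOT NOT r AND NOT q AND NOT NOT p AND NOT NOT s) OR NOT (NOT (q OR NOT p OR NOT s) OR r)   (De Morgan)
≡ (r AND NOT q AND NOT NOT p AND NOT NOT s) OR NOT (NOT (q OR NOT p OR NOT s) OR r)   (double negation)
≡ (r AND NOT q AND p AND NOT NOT s) OR NOT (NOT (q OR NOT p OR NOT s) OR r)   (double negation)
≡ (r AND NOT q AND p AND s) OR NOT (NOT (q OR NOT p OR NOT s) OR r)   (double negation)
≡ (r AND NOT q AND p AND s) OR (NOT NOT (q OR NOT p OR NOT s) AND NOT r)   (De Morgan)
≡ (r AND NOT q AND p AND s) OR ((q OR NOT p OR NOT s) AND NOT r)   (double negation)
≡ (r AND NOT q AND p AND s) OR (q AND NOT r) OR (NOT p AND NOT r) OR (NOT s AND NOT r)   (distribute AND over OR)

(r AND NOT q AND p AND s) OR (q AND NOT r) OR (NOT p AND NOT r) OR (NOT s AND NOT r)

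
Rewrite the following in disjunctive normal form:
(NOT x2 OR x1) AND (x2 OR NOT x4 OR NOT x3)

(NOT x2 OR x1) AND (x2 OR NOT x4 OR NOT x3)
⇔ (NOT x2 AND x2) OR (NOT x2 AND NOT x4) OR (NOT x2 AND NOT x3) OR (x1 AND x2) OR (x1 AND NOT x4) OR (x1 AND NOT x3)   [distribute AND over OR]
⇔ (NOT x2 AND NOT x4) OR (NOT x2 AND NOT x3) OR (x1 AND x2) OR (x1 AND NOT x4) OR (x1 AND NOT x3)   [simplify]

(NOT x2 AND NOT x4) OR (NOT x2 AND NOT x3) OR (x1 AND x2) OR (x1 AND NOT x4) OR (x1 AND NOT x3)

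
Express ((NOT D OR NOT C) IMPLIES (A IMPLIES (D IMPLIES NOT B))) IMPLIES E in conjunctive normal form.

(NOT D OR NOT C OR E) AND (A OR E) AND (D OR E) AND (B OR E)

((NOT D OR NOT C) IMPLIES (A IMPLIES (D IMPLIES NOT B))) IMPLIES E
⇔ NOT ((NOT D OR NOT C) IMPLIES (A IMPLIES (D IMPLIES NOT B))) OR E   [eliminate IMPLIES]
⇔ NOT (NOT (NOT D OR NOT C) OR (A IMPLIES (D IMPLIES NOT B))) OR E   [eliminate IMPLIES]
⇔ NOT (NOT (NOT D OR NOT C) OR NOT A OR (D IMPLIES NOT B)) OR E   [eliminate IMPLIES]
⇔ NOT (NOT (NOT D OR NOT C) OR NOT A OR NOT D OR NOT B) OR E   [eliminate IMPLIES]
⇔ (NOT NOT (NOT D OR NOT C) AND NOT NOT A AND NOT NOT D AND NOT NOT B) OR E   [De Morgan]
⇔ ((NOT D OR NOT C) AND NOT NOT A AND NOT NOT D AND NOT NOT B) OR E   [double negation]
⇔ ((NOT D OR NOT C) AND A AND NOT NOT D AND NOT NOT B) OR E   [double negation]
⇔ ((NOT D OR NOT C) AND A AND D AND NOT NOT B) OR E   [double negation]
⇔ ((NOT D OR NOT C) AND A AND D AND B) OR E   [double negation]
⇔ (NOT D OR NOT C OR E) AND (A OR E) AND (D OR E) AND (B OR E)   [distribute OR over AND]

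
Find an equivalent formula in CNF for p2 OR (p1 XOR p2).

p2 OR (p1 XOR p2)
= p2 OR ((p1 OR p2) AND NOT (p1 AND p2))   [expand XOR]
= p2 OR ((p1 OR p2) AND (NOT p1 OR NOT p2))   [De Morgan]
= (p2 OR p1 OR p2) AND (p2 OR NOT p1 OR NOT p2)   [distribute OR over AND]
= p2 OR p1   [simplify]

p2 OR p1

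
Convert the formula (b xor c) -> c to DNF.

(b xor c) -> c
≡ ~(b xor c) | c   [eliminate ->]
≡ ~((b & ~c) | (~b & c)) | c   [expand xor]
≡ (~(b & ~c) & ~(~b & c)) | c   [De Morgan]
≡ ((~b | ~~c) & ~(~b & c)) | c   [De Morgan]
≡ ((~b | c) & ~(~b & c)) | c   [double negation]
≡ ((~b | c) & (~~b | ~c)) | c   [De Morgan]
≡ ((~b | c) & (b | ~c)) | c   [double negation]
≡ (~b & b) | (~b & ~c) | (c & b) | (c & ~c) | c   [distribute & over |]
≡ (~b & ~c) | c   [simplify]

(~b & ~c) | c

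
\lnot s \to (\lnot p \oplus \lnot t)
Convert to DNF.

s \lor (\lnot p \land t) \lor (p \land \lnot t)

\lnot s \to (\lnot p \oplus \lnot t)
≡ \lnot \lnot s \lor (\lnot p \oplus \lnot t)
≡ \lnot \lnot s \lor (\lnot p \land \lnot \lnot t) \lor (\lnot \lnot p \land \lnot t)
≡ s \lor (\lnot p \land \lnot \lnot t) \lor (\lnot \lnot p \land \lnot t)
≡ s \lor (\lnot p \land t) \lor (\lnot \lnot p \land \lnot t)
≡ s \lor (\lnot p \land t) \lor (p \land \lnot t)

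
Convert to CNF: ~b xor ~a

~b xor ~a
⇔ (~b | ~a) & ~(~b & ~a)   (expand xor)
⇔ (~b | ~a) & (~~b | ~~a)   (De Morgan)
⇔ (~b | ~a) & (b | ~~a)   (double negation)
⇔ (~b | ~a) & (b | a)   (double negation)

(~b | ~a) & (b | a)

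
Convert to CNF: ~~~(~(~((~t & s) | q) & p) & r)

(t | ~s | ~r) & (~q | ~r) & (p | ~r)

~~~(~(~((~t & s) | q) & p) & r)
≡ ~(~(~((~t & s) | q) & p) & r)   (double negation)
≡ ~~(~((~t & s) | q) & p) | ~r   (De Morgan)
≡ (~((~t & s) | q) & p) | ~r   (double negation)
≡ (~(~t & s) & ~q & p) | ~r   (De Morgan)
≡ ((~~t | ~s) & ~q & p) | ~r   (De Morgan)
≡ ((t | ~s) & ~q & p) | ~r   (double negation)
≡ (t | ~s | ~r) & (~q | ~r) & (p | ~r)   (distribute | over &)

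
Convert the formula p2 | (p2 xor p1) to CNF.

p2 | (p2 xor p1)
= p2 | ((p2 | p1) & ~(p2 & p1))   [expand xor]
= p2 | ((p2 | p1) & (~p2 | ~p1))   [De Morgan]
= (p2 | p2 | p1) & (p2 | ~p2 | ~p1)   [distribute | over &]
= p2 | p1   [simplify]

p2 | p1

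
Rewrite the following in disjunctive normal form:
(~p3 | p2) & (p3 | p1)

(~p3 & p1) | (p2 & p3) | (p2 & p1)

(~p3 | p2) & (p3 | p1)
≡ (~p3 & p3) | (~p3 & p1) | (p2 & p3) | (p2 & p1)   — distribute & over |
≡ (~p3 & p1) | (p2 & p3) | (p2 & p1)   — simplify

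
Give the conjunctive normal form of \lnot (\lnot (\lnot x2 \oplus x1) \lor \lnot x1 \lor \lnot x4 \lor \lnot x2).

\lnot (\lnot (\lnot x2 \oplus x1) \lor \lnot x1 \lor \lnot x4 \lor \lnot x2)
≡ \lnot (\lnot ((\lnot x2 \lor x1) \land \lnot (\lnot x2 \land x1)) \lor \lnot x1 \lor \lnot x4 \lor \lnot x2)   [expand \oplus]
≡ \lnot \lnot ((\lnot x2 \lor x1) \land \lnot (\lnot x2 \land x1)) \land \lnot \lnot x1 \land \lnot \lnot x4 \land \lnot \lnot x2   [De Morgan]
≡ (\lnot x2 \lor x1) \land \lnot (\lnot x2 \land x1) \land \lnot \lnot x1 \land \lnot \lnot x4 \land \lnot \lnot x2   [double negation]
≡ (\lnot x2 \lor x1) \land (\lnot \lnot x2 \lor \lnot x1) \land \lnot \lnot x1 \land \lnot \lnot x4 \land \lnot \lnot x2   [De Morgan]
≡ (\lnot x2 \lor x1) \land (x2 \lor \lnot x1) \land \lnot \lnot x1 \land \lnot \lnot x4 \land \lnot \lnot x2   [double negation]
≡ (\lnot x2 \lor x1) \land (x2 \lor \lnot x1) \land x1 \land \lnot \lnot x4 \land \lnot \lnot x2   [double negation]
≡ (\lnot x2 \lor x1) \land (x2 \lor \lnot x1) \land x1 \land x4 \land \lnot \lnot x2   [double negation]
≡ (\lnot x2 \lor x1) \land (x2 \lor \lnot x1) \land x1 \land x4 \land x2   [double negation]
≡ x1 \land x4 \land x2   [simplify]

x1 \land x4 \land x2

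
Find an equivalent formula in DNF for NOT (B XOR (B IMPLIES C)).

NOT (B XOR (B IMPLIES C))
≡ NOT ((B AND NOT (B IMPLIES C)) OR (NOT B AND (B IMPLIES C)))
≡ NOT ((B AND NOT (NOT B OR C)) OR (NOT B AND (B IMPLIES C)))
≡ NOT ((B AND NOT (NOT B OR C)) OR (NOT B AND (NOT B OR C)))
≡ NOT (B AND NOT (NOT B OR C)) AND NOT (NOT B AND (NOT B OR C))
≡ (NOT B OR NOT NOT (NOT B OR C)) AND NOT (NOT B AND (NOT B OR C))
≡ (NOT B OR NOT B OR C) AND NOT (NOT B AND (NOT B OR C))
≡ (NOT B OR NOT B OR C) AND (NOT NOT B OR NOT (NOT B OR C))
≡ (NOT B OR NOT B OR C) AND (B OR NOT (NOT B OR C))
≡ (NOT B OR NOT B OR C) AND (B OR (NOT NOT B AND NOT C))
≡ (NOT B OR NOT B OR C) AND (B OR (B AND NOT C))
≡ (NOT B AND B) OR (NOT B AND B AND NOT C) OR (NOT B AND B) OR (NOT B AND B AND NOT C) OR (C AND B) OR (C AND B AND NOT C)
≡ C AND B

C AND B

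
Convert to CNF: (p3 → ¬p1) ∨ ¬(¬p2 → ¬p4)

(p3 → ¬p1) ∨ ¬(¬p2 → ¬p4)
≡ ¬p3 ∨ ¬p1 ∨ ¬(¬p2 → ¬p4)   — eliminate →
≡ ¬p3 ∨ ¬p1 ∨ ¬(¬¬p2 ∨ ¬p4)   — eliminate →
≡ ¬p3 ∨ ¬p1 ∨ (¬¬¬p2 ∧ ¬¬p4)   — De Morgan
≡ ¬p3 ∨ ¬p1 ∨ (¬p2 ∧ ¬¬p4)   — double negation
≡ ¬p3 ∨ ¬p1 ∨ (¬p2 ∧ p4)   — double negation
≡ (¬p3 ∨ ¬p1 ∨ ¬p2) ∧ (¬p3 ∨ ¬p1 ∨ p4)   — distribute ∨ over ∧

(¬p3 ∨ ¬p1 ∨ ¬p2) ∧ (¬p3 ∨ ¬p1 ∨ p4)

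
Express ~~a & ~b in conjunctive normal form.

a & ~b

~~a & ~b
≡ a & ~b   — double negation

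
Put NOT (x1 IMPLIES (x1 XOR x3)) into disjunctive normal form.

NOT (x1 IMPLIES (x1 XOR x3))
≡ NOT (NOT x1 OR (x1 XOR x3))
≡ NOT (NOT x1 OR (x1 AND NOT x3) OR (NOT x1 AND x3))
≡ NOT NOT x1 AND NOT (x1 AND NOT x3) AND NOT (NOT x1 AND x3)
≡ x1 AND NOT (x1 AND NOT x3) AND NOT (NOT x1 AND x3)
≡ x1 AND (NOT x1 OR NOT NOT x3) AND NOT (NOT x1 AND x3)
≡ x1 AND (NOT x1 OR x3) AND NOT (NOT x1 AND x3)
≡ x1 AND (NOT x1 OR x3) AND (NOT NOT x1 OR NOT x3)
≡ x1 AND (NOT x1 OR x3) AND (x1 OR NOT x3)
≡ (x1 AND NOT x1 AND x1) OR (x1 AND NOT x1 AND NOT x3) OR (x1 AND x3 AND x1) OR (x1 AND x3 AND NOT x3)
≡ x1 AND x3

x1 AND x3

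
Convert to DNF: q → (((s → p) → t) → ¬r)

q → (((s → p) → t) → ¬r)
≡ ¬q ∨ (((s → p) → t) → ¬r)
≡ ¬q ∨ ¬((s → p) → t) ∨ ¬r
≡ ¬q ∨ ¬(¬(s → p) ∨ t) ∨ ¬r
≡ ¬q ∨ ¬(¬(¬s ∨ p) ∨ t) ∨ ¬r
≡ ¬q ∨ (¬¬(¬s ∨ p) ∧ ¬t) ∨ ¬r
≡ ¬q ∨ ((¬s ∨ p) ∧ ¬t) ∨ ¬r
≡ ¬q ∨ (¬s ∧ ¬t) ∨ (p ∧ ¬t) ∨ ¬r

¬q ∨ (¬s ∧ ¬t) ∨ (p ∧ ¬t) ∨ ¬r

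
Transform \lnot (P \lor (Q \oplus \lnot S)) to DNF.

(\lnot P \land \lnot Q \land S) \lor (\lnot P \land \lnot S \land Q)

\lnot (P \lor (Q \oplus \lnot S))
= \lnot (P \lor (Q \land \lnot \lnot S) \lor (\lnot Q \land \lnot S))   (expand \oplus)
= \lnot P \land \lnot (Q \land \lnot \lnot S) \land \lnot (\lnot Q \land \lnot S)   (De Morgan)
= \lnot P \land (\lnot Q \lor \lnot \lnot \lnot S) \land \lnot (\lnot Q \land \lnot S)   (De Morgan)
= \lnot P \land (\lnot Q \lor \lnot S) \land \lnot (\lnot Q \land \lnot S)   (double negation)
= \lnot P \land (\lnot Q \lor \lnot S) \land (\lnot \lnot Q \lor \lnot \lnot S)   (De Morgan)
= \lnot P \land (\lnot Q \lor \lnot S) \land (Q \lor \lnot \lnot S)   (double negation)
= \lnot P \land (\lnot Q \lor \lnot S) \land (Q \lor S)   (double negation)
= (\lnot P \land \lnot Q \land Q) \lor (\lnot P \land \lnot Q \land S) \lor (\lnot P \land \lnot S \land Q) \lor (\lnot P \land \lnot S \land S)   (distribute \land over \lor)
= (\lnot P \land \lnot Q \land S) \lor (\lnot P \land \lnot S \land Q)   (simplify)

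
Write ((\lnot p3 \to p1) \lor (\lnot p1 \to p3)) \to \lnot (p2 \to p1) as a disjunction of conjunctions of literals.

((\lnot p3 \to p1) \lor (\lnot p1 \to p3)) \to \lnot (p2 \to p1)
= \lnot ((\lnot p3 \to p1) \lor (\lnot p1 \to p3)) \lor \lnot (p2 \to p1)
= \lnot (\lnot \lnot p3 \lor p1 \lor (\lnot p1 \to p3)) \lor \lnot (p2 \to p1)
= \lnot (\lnot \lnot p3 \lor p1 \lor \lnot \lnot p1 \lor p3) \lor \lnot (p2 \to p1)
= \lnot (\lnot \lnot p3 \lor p1 \lor \lnot \lnot p1 \lor p3) \lor \lnot (\lnot p2 \lor p1)
= (\lnot \lnot \lnot p3 \land \lnot p1 \land \lnot \lnot \lnot p1 \land \lnot p3) \lor \lnot (\lnot p2 \lor p1)
= (\lnot p3 \land \lnot p1 \land \lnot \lnot \lnot p1 \land \lnot p3) \lor \lnot (\lnot p2 \lor p1)
= (\lnot p3 \land \lnot p1 \land \lnot p1 \land \lnot p3) \lor \lnot (\lnot p2 \lor p1)
= (\lnot p3 \land \lnot p1 \land \lnot p1 \land \lnot p3) \lor (\lnot \lnot p2 \land \lnot p1)
= (\lnot p3 \land \lnot p1 \land \lnot p1 \land \lnot p3) \lor (p2 \land \lnot p1)
= (\lnot p3 \land \lnot p1) \lor (p2 \land \lnot p1)

(\lnot p3 \land \lnot p1) \lor (p2 \land \lnot p1)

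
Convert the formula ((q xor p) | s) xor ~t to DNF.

((q xor p) | s) xor ~t
⇔ (((q xor p) | s) & ~~t) | (~((q xor p) | s) & ~t)   [expand xor]
⇔ (((q & ~p) | (~q & p) | s) & ~~t) | (~((q xor p) | s) & ~t)   [expand xor]
⇔ (((q & ~p) | (~q & p) | s) & ~~t) | (~((q & ~p) | (~q & p) | s) & ~t)   [expand xor]
⇔ (((q & ~p) | (~q & p) | s) & t) | (~((q & ~p) | (~q & p) | s) & ~t)   [double negation]
⇔ (((q & ~p) | (~q & p) | s) & t) | (~(q & ~p) & ~(~q & p) & ~s & ~t)   [De Morgan]
⇔ (((q & ~p) | (~q & p) | s) & t) | ((~q | ~~p) & ~(~q & p) & ~s & ~t)   [De Morgan]
⇔ (((q & ~p) | (~q & p) | s) & t) | ((~q | p) & ~(~q & p) & ~s & ~t)   [double negation]
⇔ (((q & ~p) | (~q & p) | s) & t) | ((~q | p) & (~~q | ~p) & ~s & ~t)   [De Morgan]
⇔ (((q & ~p) | (~q & p) | s) & t) | ((~q | p) & (q | ~p) & ~s & ~t)   [double negation]
⇔ (q & ~p & t) | (~q & p & t) | (s & t) | (~q & q & ~s & ~t) | (~q & ~p & ~s & ~t) | (p & q & ~s & ~t) | (p & ~p & ~s & ~t)   [distribute & over |]
⇔ (q & ~p & t) | (~q & p & t) | (s & t) | (~q & ~p & ~s & ~t) | (p & q & ~s & ~t)   [simplify]

(q & ~p & t) | (~q & p & t) | (s & t) | (~q & ~p & ~s & ~t) | (p & q & ~s & ~t)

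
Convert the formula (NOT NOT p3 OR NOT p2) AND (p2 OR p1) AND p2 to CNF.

(p3 OR NOT p2) AND p2

(NOT NOT p3 OR NOT p2) AND (p2 OR p1) AND p2
= (p3 OR NOT p2) AND (p2 OR p1) AND p2   — double negation
= (p3 OR NOT p2) AND p2   — simplify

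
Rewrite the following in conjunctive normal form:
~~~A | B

~~~A | B
⇔ ~A | B   [double negation]

~A | B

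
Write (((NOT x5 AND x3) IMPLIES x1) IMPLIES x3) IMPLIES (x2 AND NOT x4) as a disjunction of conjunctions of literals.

(((NOT x5 AND x3) IMPLIES x1) IMPLIES x3) IMPLIES (x2 AND NOT x4)
≡ NOT (((NOT x5 AND x3) IMPLIES x1) IMPLIES x3) OR (x2 AND NOT x4)   [eliminate IMPLIES]
≡ NOT (NOT ((NOT x5 AND x3) IMPLIES x1) OR x3) OR (x2 AND NOT x4)   [eliminate IMPLIES]
≡ NOT (NOT (NOT (NOT x5 AND x3) OR x1) OR x3) OR (x2 AND NOT x4)   [eliminate IMPLIES]
≡ (NOT NOT (NOT (NOT x5 AND x3) OR x1) AND NOT x3) OR (x2 AND NOT x4)   [De Morgan]
≡ ((NOT (NOT x5 AND x3) OR x1) AND NOT x3) OR (x2 AND NOT x4)   [double negation]
≡ ((NOT NOT x5 OR NOT x3 OR x1) AND NOT x3) OR (x2 AND NOT x4)   [De Morgan]
≡ ((x5 OR NOT x3 OR x1) AND NOT x3) OR (x2 AND NOT x4)   [double negation]
≡ (x5 AND NOT x3) OR (NOT x3 AND NOT x3) OR (x1 AND NOT x3) OR (x2 AND NOT x4)   [distribute AND over OR]
≡ NOT x3 OR (x2 AND NOT x4)   [simplify]

NOT x3 OR (x2 AND NOT x4)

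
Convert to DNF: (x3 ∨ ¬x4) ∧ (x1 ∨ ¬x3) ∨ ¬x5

x3 ∧ x1 ∨ ¬x4 ∧ x1 ∨ ¬x4 ∧ ¬x3 ∨ ¬x5

(x3 ∨ ¬x4) ∧ (x1 ∨ ¬x3) ∨ ¬x5
≡ x3 ∧ x1 ∨ x3 ∧ ¬x3 ∨ ¬x4 ∧ x1 ∨ ¬x4 ∧ ¬x3 ∨ ¬x5   — distribute ∧ over ∨
≡ x3 ∧ x1 ∨ ¬x4 ∧ x1 ∨ ¬x4 ∧ ¬x3 ∨ ¬x5   — simplify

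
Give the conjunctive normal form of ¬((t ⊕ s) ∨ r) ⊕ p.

(¬t ∨ s ∨ p) ∧ (¬s ∨ t ∨ p) ∧ (¬r ∨ p) ∧ (t ∨ s ∨ r ∨ ¬p) ∧ (¬t ∨ ¬s ∨ r ∨ ¬p)

¬((t ⊕ s) ∨ r) ⊕ p
≡ (¬((t ⊕ s) ∨ r) ∨ p) ∧ ¬(¬((t ⊕ s) ∨ r) ∧ p)   [expand ⊕]
≡ (¬(((t ∨ s) ∧ ¬(t ∧ s)) ∨ r) ∨ p) ∧ ¬(¬((t ⊕ s) ∨ r) ∧ p)   [expand ⊕]
≡ (¬(((t ∨ s) ∧ ¬(t ∧ s)) ∨ r) ∨ p) ∧ ¬(¬(((t ∨ s) ∧ ¬(t ∧ s)) ∨ r) ∧ p)   [expand ⊕]
≡ ((¬((t ∨ s) ∧ ¬(t ∧ s)) ∧ ¬r) ∨ p) ∧ ¬(¬(((t ∨ s) ∧ ¬(t ∧ s)) ∨ r) ∧ p)   [De Morgan]
≡ (((¬(t ∨ s) ∨ ¬¬(t ∧ s)) ∧ ¬r) ∨ p) ∧ ¬(¬(((t ∨ s) ∧ ¬(t ∧ s)) ∨ r) ∧ p)   [De Morgan]
≡ ((((¬t ∧ ¬s) ∨ ¬¬(t ∧ s)) ∧ ¬r) ∨ p) ∧ ¬(¬(((t ∨ s) ∧ ¬(t ∧ s)) ∨ r) ∧ p)   [De Morgan]
≡ ((((¬t ∧ ¬s) ∨ (t ∧ s)) ∧ ¬r) ∨ p) ∧ ¬(¬(((t ∨ s) ∧ ¬(t ∧ s)) ∨ r) ∧ p)   [double negation]
≡ ((((¬t ∧ ¬s) ∨ (t ∧ s)) ∧ ¬r) ∨ p) ∧ (¬¬(((t ∨ s) ∧ ¬(t ∧ s)) ∨ r) ∨ ¬p)   [De Morgan]
≡ ((((¬t ∧ ¬s) ∨ (t ∧ s)) ∧ ¬r) ∨ p) ∧ (((t ∨ s) ∧ ¬(t ∧ s)) ∨ r ∨ ¬p)   [double negation]
≡ ((((¬t ∧ ¬s) ∨ (t ∧ s)) ∧ ¬r) ∨ p) ∧ (((t ∨ s) ∧ (¬t ∨ ¬s)) ∨ r ∨ ¬p)   [De Morgan]
≡ (¬t ∨ t ∨ p) ∧ (¬t ∨ s ∨ p) ∧ (¬s ∨ t ∨ p) ∧ (¬s ∨ s ∨ p) ∧ (¬r ∨ p) ∧ (t ∨ s ∨ r ∨ ¬p) ∧ (¬t ∨ ¬s ∨ r ∨ ¬p)   [distribute ∨ over ∧]
≡ (¬t ∨ s ∨ p) ∧ (¬s ∨ t ∨ p) ∧ (¬r ∨ p) ∧ (t ∨ s ∨ r ∨ ¬p) ∧ (¬t ∨ ¬s ∨ r ∨ ¬p)   [simplify]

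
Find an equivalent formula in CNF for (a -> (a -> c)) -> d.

(a | d) & (~c | d)

(a -> (a -> c)) -> d
≡ ~(a -> (a -> c)) | d   [eliminate ->]
≡ ~(~a | (a -> c)) | d   [eliminate ->]
≡ ~(~a | ~a | c) | d   [eliminate ->]
≡ (~~a & ~~a & ~c) | d   [De Morgan]
≡ (a & ~~a & ~c) | d   [double negation]
≡ (a & a & ~c) | d   [double negation]
≡ (a | d) & (a | d) & (~c | d)   [distribute | over &]
≡ (a | d) & (~c | d)   [simplify]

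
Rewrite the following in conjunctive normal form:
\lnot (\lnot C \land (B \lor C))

C \lor \lnot B

\lnot (\lnot C \land (B \lor C))
≡ \lnot \lnot C \lor \lnot (B \lor C)   [De Morgan]
≡ C \lor \lnot (B \lor C)   [double negation]
≡ C \lor \lnot B \land \lnot C   [De Morgan]
≡ (C \lor \lnot B) \land (C \lor \lnot C)   [distribute \lor over \land]
≡ C \lor \lnot B   [simplify]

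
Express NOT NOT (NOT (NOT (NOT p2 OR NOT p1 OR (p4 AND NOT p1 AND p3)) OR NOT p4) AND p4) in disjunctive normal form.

(NOT p2 AND p4) OR (NOT p1 AND p4)

NOT NOT (NOT (NOT (NOT p2 OR NOT p1 OR (p4 AND NOT p1 AND p3)) OR NOT p4) AND p4)
= NOT (NOT (NOT p2 OR NOT p1 OR (p4 AND NOT p1 AND p3)) OR NOT p4) AND p4   — double negation
= NOT NOT (NOT p2 OR NOT p1 OR (p4 AND NOT p1 AND p3)) AND NOT NOT p4 AND p4   — De Morgan
= (NOT p2 OR NOT p1 OR (p4 AND NOT p1 AND p3)) AND NOT NOT p4 AND p4   — double negation
= (NOT p2 OR NOT p1 OR (p4 AND NOT p1 AND p3)) AND p4 AND p4   — double negation
= (NOT p2 AND p4 AND p4) OR (NOT p1 AND p4 AND p4) OR (p4 AND NOT p1 AND p3 AND p4 AND p4)   — distribute AND over OR
= (NOT p2 AND p4) OR (NOT p1 AND p4)   — simplify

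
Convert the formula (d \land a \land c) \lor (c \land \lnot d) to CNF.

(d \land a \land c) \lor (c \land \lnot d)
≡ (d \lor c) \land (d \lor \lnot d) \land (a \lor c) \land (a \lor \lnot d) \land (c \lor c) \land (c \lor \lnot d)   [distribute \lor over \land]
≡ (a \lor \lnot d) \land c   [simplify]

(a \lor \lnot d) \land c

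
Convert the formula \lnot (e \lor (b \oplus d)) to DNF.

(\lnot e \land \lnot b \land \lnot d) \lor (\lnot e \land d \land b)

\lnot (e \lor (b \oplus d))
≡ \lnot (e \lor (b \land \lnot d) \lor (\lnot b \land d))   (expand \oplus)
≡ \lnot e \land \lnot (b \land \lnot d) \land \lnot (\lnot b \land d)   (De Morgan)
≡ \lnot e \land (\lnot b \lor \lnot \lnot d) \land \lnot (\lnot b \land d)   (De Morgan)
≡ \lnot e \land (\lnot b \lor d) \land \lnot (\lnot b \land d)   (double negation)
≡ \lnot e \land (\lnot b \lor d) \land (\lnot \lnot b \lor \lnot d)   (De Morgan)
≡ \lnot e \land (\lnot b \lor d) \land (b \lor \lnot d)   (double negation)
≡ (\lnot e \land \lnot b \land b) \lor (\lnot e \land \lnot b \land \lnot d) \lor (\lnot e \land d \land b) \lor (\lnot e \land d \land \lnot d)   (distribute \land over \lor)
≡ (\lnot e \land \lnot b \land \lnot d) \lor (\lnot e \land d \land b)   (simplify)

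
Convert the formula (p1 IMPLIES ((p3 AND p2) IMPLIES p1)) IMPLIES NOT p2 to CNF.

(p1 IMPLIES ((p3 AND p2) IMPLIES p1)) IMPLIES NOT p2
≡ NOT (p1 IMPLIES ((p3 AND p2) IMPLIES p1)) OR NOT p2   [eliminate IMPLIES]
≡ NOT (NOT p1 OR ((p3 AND p2) IMPLIES p1)) OR NOT p2   [eliminate IMPLIES]
≡ NOT (NOT p1 OR NOT (p3 AND p2) OR p1) OR NOT p2   [eliminate IMPLIES]
≡ (NOT NOT p1 AND NOT NOT (p3 AND p2) AND NOT p1) OR NOT p2   [De Morgan]
≡ (p1 AND NOT NOT (p3 AND p2) AND NOT p1) OR NOT p2   [double negation]
≡ (p1 AND p3 AND p2 AND NOT p1) OR NOT p2   [double negation]
≡ (p1 OR NOT p2) AND (p3 OR NOT p2) AND (p2 OR NOT p2) AND (NOT p1 OR NOT p2)   [distribute OR over AND]
≡ (p1 OR NOT p2) AND (p3 OR NOT p2) AND (NOT p1 OR NOT p2)   [simplify]

(p1 OR NOT p2) AND (p3 OR NOT p2) AND (NOT p1 OR NOT p2)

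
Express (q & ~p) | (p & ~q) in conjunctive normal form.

(q | p) & (~p | ~q)

(q & ~p) | (p & ~q)
= (q | p) & (q | ~q) & (~p | p) & (~p | ~q)   [distribute | over &]
= (q | p) & (~p | ~q)   [simplify]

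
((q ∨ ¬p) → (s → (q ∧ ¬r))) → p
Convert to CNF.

(s ∨ p) ∧ (¬q ∨ r ∨ p)

((q ∨ ¬p) → (s → (q ∧ ¬r))) → p
≡ ¬((q ∨ ¬p) → (s → (q ∧ ¬r))) ∨ p   [eliminate →]
≡ ¬(¬(q ∨ ¬p) ∨ (s → (q ∧ ¬r))) ∨ p   [eliminate →]
≡ ¬(¬(q ∨ ¬p) ∨ ¬s ∨ (q ∧ ¬r)) ∨ p   [eliminate →]
≡ (¬¬(q ∨ ¬p) ∧ ¬¬s ∧ ¬(q ∧ ¬r)) ∨ p   [De Morgan]
≡ ((q ∨ ¬p) ∧ ¬¬s ∧ ¬(q ∧ ¬r)) ∨ p   [double negation]
≡ ((q ∨ ¬p) ∧ s ∧ ¬(q ∧ ¬r)) ∨ p   [double negation]
≡ ((q ∨ ¬p) ∧ s ∧ (¬q ∨ ¬¬r)) ∨ p   [De Morgan]
≡ ((q ∨ ¬p) ∧ s ∧ (¬q ∨ r)) ∨ p   [double negation]
≡ (q ∨ ¬p ∨ p) ∧ (s ∨ p) ∧ (¬q ∨ r ∨ p)   [distribute ∨ over ∧]
≡ (s ∨ p) ∧ (¬q ∨ r ∨ p)   [simplify]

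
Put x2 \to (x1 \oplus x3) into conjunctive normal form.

x2 \to (x1 \oplus x3)
≡ \lnot x2 \lor (x1 \oplus x3)   (eliminate \to)
≡ \lnot x2 \lor ((x1 \lor x3) \land \lnot (x1 \land x3))   (expand \oplus)
≡ \lnot x2 \lor ((x1 \lor x3) \land (\lnot x1 \lor \lnot x3))   (De Morgan)
≡ (\lnot x2 \lor x1 \lor x3) \land (\lnot x2 \lor \lnot x1 \lor \lnot x3)   (distribute \lor over \land)

(\lnot x2 \lor x1 \lor x3) \land (\lnot x2 \lor \lnot x1 \lor \lnot x3)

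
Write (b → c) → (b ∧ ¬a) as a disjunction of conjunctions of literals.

(b → c) → (b ∧ ¬a)
≡ ¬(b → c) ∨ (b ∧ ¬a)   (eliminate →)
≡ ¬(¬b ∨ c) ∨ (b ∧ ¬a)   (eliminate →)
≡ (¬¬b ∧ ¬c) ∨ (b ∧ ¬a)   (De Morgan)
≡ (b ∧ ¬c) ∨ (b ∧ ¬a)   (double negation)

(b ∧ ¬c) ∨ (b ∧ ¬a)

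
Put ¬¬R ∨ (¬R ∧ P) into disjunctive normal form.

R ∨ (¬R ∧ P)

¬¬R ∨ (¬R ∧ P)
≡ R ∨ (¬R ∧ P)   [double negation]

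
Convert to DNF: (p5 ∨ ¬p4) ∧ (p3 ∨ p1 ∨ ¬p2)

(p5 ∧ p3) ∨ (p5 ∧ p1) ∨ (p5 ∧ ¬p2) ∨ (¬p4 ∧ p3) ∨ (¬p4 ∧ p1) ∨ (¬p4 ∧ ¬p2)

(p5 ∨ ¬p4) ∧ (p3 ∨ p1 ∨ ¬p2)
≡ (p5 ∧ p3) ∨ (p5 ∧ p1) ∨ (p5 ∧ ¬p2) ∨ (¬p4 ∧ p3) ∨ (¬p4 ∧ p1) ∨ (¬p4 ∧ ¬p2)   [distribute ∧ over ∨]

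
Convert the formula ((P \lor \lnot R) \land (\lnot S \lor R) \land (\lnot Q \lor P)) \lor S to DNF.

((P \lor \lnot R) \land (\lnot S \lor R) \land (\lnot Q \lor P)) \lor S
= (P \land \lnot S \land \lnot Q) \lor (P \land \lnot S \land P) \lor (P \land R \land \lnot Q) \lor (P \land R \land P) \lor (\lnot R \land \lnot S \land \lnot Q) \lor (\lnot R \land \lnot S \land P) \lor (\lnot R \land R \land \lnot Q) \lor (\lnot R \land R \land P) \lor S   (distribute \land over \lor)
= (P \land \lnot S) \lor (P \land R) \lor (\lnot R \land \lnot S \land \lnot Q) \lor S   (simplify)

(P \land \lnot S) \lor (P \land R) \lor (\lnot R \land \lnot S \land \lnot Q) \lor S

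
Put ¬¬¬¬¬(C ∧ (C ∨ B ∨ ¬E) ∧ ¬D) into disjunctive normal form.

¬¬¬¬¬(C ∧ (C ∨ B ∨ ¬E) ∧ ¬D)
≡ ¬¬¬(C ∧ (C ∨ B ∨ ¬E) ∧ ¬D)   [double negation]
≡ ¬(C ∧ (C ∨ B ∨ ¬E) ∧ ¬D)   [double negation]
≡ ¬C ∨ ¬(C ∨ B ∨ ¬E) ∨ ¬¬D   [De Morgan]
≡ ¬C ∨ ¬C ∧ ¬B ∧ ¬¬E ∨ ¬¬D   [De Morgan]
≡ ¬C ∨ ¬C ∧ ¬B ∧ E ∨ ¬¬D   [double negation]
≡ ¬C ∨ ¬C ∧ ¬B ∧ E ∨ D   [double negation]
≡ ¬C ∨ D   [simplify]

¬C ∨ D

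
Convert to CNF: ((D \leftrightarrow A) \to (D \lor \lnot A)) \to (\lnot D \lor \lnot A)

((D \leftrightarrow A) \to (D \lor \lnot A)) \to (\lnot D \lor \lnot A)
= \lnot ((D \leftrightarrow A) \to (D \lor \lnot A)) \lor \lnot D \lor \lnot A   [eliminate \to]
= \lnot (\lnot (D \leftrightarrow A) \lor D \lor \lnot A) \lor \lnot D \lor \lnot A   [eliminate \to]
= \lnot (\lnot ((D \to A) \land (A \to D)) \lor D \lor \lnot A) \lor \lnot D \lor \lnot A   [eliminate \leftrightarrow]
= \lnot (\lnot ((\lnot D \lor A) \land (A \to D)) \lor D \lor \lnot A) \lor \lnot D \lor \lnot A   [eliminate \to]
= \lnot (\lnot ((\lnot D \lor A) \land (\lnot A \lor D)) \lor D \lor \lnot A) \lor \lnot D \lor \lnot A   [eliminate \to]
= (\lnot \lnot ((\lnot D \lor A) \land (\lnot A \lor D)) \land \lnot D \land \lnot \lnot A) \lor \lnot D \lor \lnot A   [De Morgan]
= ((\lnot D \lor A) \land (\lnot A \lor D) \land \lnot D \land \lnot \lnot A) \lor \lnot D \lor \lnot A   [double negation]
= ((\lnot D \lor A) \land (\lnot A \lor D) \land \lnot D \land A) \lor \lnot D \lor \lnot A   [double negation]
= (\lnot D \lor A \lor \lnot D \lor \lnot A) \land (\lnot A \lor D \lor \lnot D \lor \lnot A) \land (\lnot D \lor \lnot D \lor \lnot A) \land (A \lor \lnot D \lor \lnot A)   [distribute \lor over \land]
= \lnot D \lor \lnot A   [simplify]

\lnot D \lor \lnot A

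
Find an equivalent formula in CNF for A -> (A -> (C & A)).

~A | C

A -> (A -> (C & A))
⇔ ~A | (A -> (C & A))   [eliminate ->]
⇔ ~A | ~A | (C & A)   [eliminate ->]
⇔ (~A | ~A | C) & (~A | ~A | A)   [distribute | over &]
⇔ ~A | C   [simplify]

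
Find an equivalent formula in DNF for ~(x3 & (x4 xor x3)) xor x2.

(~x3 & ~x2) | (x3 & x4 & ~x2) | (x3 & ~x4 & x2)

~(x3 & (x4 xor x3)) xor x2
= (~(x3 & (x4 xor x3)) & ~x2) | (~~(x3 & (x4 xor x3)) & x2)
= (~(x3 & ((x4 & ~x3) | (~x4 & x3))) & ~x2) | (~~(x3 & (x4 xor x3)) & x2)
= (~(x3 & ((x4 & ~x3) | (~x4 & x3))) & ~x2) | (~~(x3 & ((x4 & ~x3) | (~x4 & x3))) & x2)
= ((~x3 | ~((x4 & ~x3) | (~x4 & x3))) & ~x2) | (~~(x3 & ((x4 & ~x3) | (~x4 & x3))) & x2)
= ((~x3 | (~(x4 & ~x3) & ~(~x4 & x3))) & ~x2) | (~~(x3 & ((x4 & ~x3) | (~x4 & x3))) & x2)
= ((~x3 | ((~x4 | ~~x3) & ~(~x4 & x3))) & ~x2) | (~~(x3 & ((x4 & ~x3) | (~x4 & x3))) & x2)
= ((~x3 | ((~x4 | x3) & ~(~x4 & x3))) & ~x2) | (~~(x3 & ((x4 & ~x3) | (~x4 & x3))) & x2)
= ((~x3 | ((~x4 | x3) & (~~x4 | ~x3))) & ~x2) | (~~(x3 & ((x4 & ~x3) | (~x4 & x3))) & x2)
= ((~x3 | ((~x4 | x3) & (x4 | ~x3))) & ~x2) | (~~(x3 & ((x4 & ~x3) | (~x4 & x3))) & x2)
= ((~x3 | ((~x4 | x3) & (x4 | ~x3))) & ~x2) | (x3 & ((x4 & ~x3) | (~x4 & x3)) & x2)
= (~x3 & ~x2) | (~x4 & x4 & ~x2) | (~x4 & ~x3 & ~x2) | (x3 & x4 & ~x2) | (x3 & ~x3 & ~x2) | (x3 & x4 & ~x3 & x2) | (x3 & ~x4 & x3 & x2)
= (~x3 & ~x2) | (x3 & x4 & ~x2) | (x3 & ~x4 & x2)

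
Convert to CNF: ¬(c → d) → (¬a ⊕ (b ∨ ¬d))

¬(c → d) → (¬a ⊕ (b ∨ ¬d))
≡ ¬¬(c → d) ∨ (¬a ⊕ (b ∨ ¬d))   [eliminate →]
≡ ¬¬(¬c ∨ d) ∨ (¬a ⊕ (b ∨ ¬d))   [eliminate →]
≡ ¬¬(¬c ∨ d) ∨ ((¬a ∨ b ∨ ¬d) ∧ ¬(¬a ∧ (b ∨ ¬d)))   [expand ⊕]
≡ ¬c ∨ d ∨ ((¬a ∨ b ∨ ¬d) ∧ ¬(¬a ∧ (b ∨ ¬d)))   [double negation]
≡ ¬c ∨ d ∨ ((¬a ∨ b ∨ ¬d) ∧ (¬¬a ∨ ¬(b ∨ ¬d)))   [De Morgan]
≡ ¬c ∨ d ∨ ((¬a ∨ b ∨ ¬d) ∧ (a ∨ ¬(b ∨ ¬d)))   [double negation]
≡ ¬c ∨ d ∨ ((¬a ∨ b ∨ ¬d) ∧ (a ∨ (¬b ∧ ¬¬d)))   [De Morgan]
≡ ¬c ∨ d ∨ ((¬a ∨ b ∨ ¬d) ∧ (a ∨ (¬b ∧ d)))   [double negation]
≡ (¬c ∨ d ∨ ¬a ∨ b ∨ ¬d) ∧ (¬c ∨ d ∨ a ∨ ¬b) ∧ (¬c ∨ d ∨ a ∨ d)   [distribute ∨ over ∧]
≡ ¬c ∨ d ∨ a   [simplify]

¬c ∨ d ∨ a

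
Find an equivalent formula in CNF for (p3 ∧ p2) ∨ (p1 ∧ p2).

(p3 ∧ p2) ∨ (p1 ∧ p2)
⇔ (p3 ∨ p1) ∧ (p3 ∨ p2) ∧ (p2 ∨ p1) ∧ (p2 ∨ p2)   (distribute ∨ over ∧)
⇔ (p3 ∨ p1) ∧ p2   (simplify)

(p3 ∨ p1) ∧ p2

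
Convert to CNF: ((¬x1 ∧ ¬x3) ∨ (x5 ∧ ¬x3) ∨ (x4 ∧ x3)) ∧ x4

(¬x1 ∨ x5 ∨ x3) ∧ x4

((¬x1 ∧ ¬x3) ∨ (x5 ∧ ¬x3) ∨ (x4 ∧ x3)) ∧ x4
= (¬x1 ∨ x5 ∨ x4) ∧ (¬x1 ∨ x5 ∨ x3) ∧ (¬x1 ∨ ¬x3 ∨ x4) ∧ (¬x1 ∨ ¬x3 ∨ x3) ∧ (¬x3 ∨ x5 ∨ x4) ∧ (¬x3 ∨ x5 ∨ x3) ∧ (¬x3 ∨ ¬x3 ∨ x4) ∧ (¬x3 ∨ ¬x3 ∨ x3) ∧ x4   [distribute ∨ over ∧]
= (¬x1 ∨ x5 ∨ x3) ∧ x4   [simplify]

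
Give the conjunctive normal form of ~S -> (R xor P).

~S -> (R xor P)
⇔ ~~S | (R xor P)   [eliminate ->]
⇔ ~~S | ((R | P) & ~(R & P))   [expand xor]
⇔ S | ((R | P) & ~(R & P))   [double negation]
⇔ S | ((R | P) & (~R | ~P))   [De Morgan]
⇔ (S | R | P) & (S | ~R | ~P)   [distribute | over &]

(S | R | P) & (S | ~R | ~P)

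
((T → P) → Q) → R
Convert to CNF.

((T → P) → Q) → R
≡ ¬((T → P) → Q) ∨ R   [eliminate →]
≡ ¬(¬(T → P) ∨ Q) ∨ R   [eliminate →]
≡ ¬(¬(¬T ∨ P) ∨ Q) ∨ R   [eliminate →]
≡ ¬¬(¬T ∨ P) ∧ ¬Q ∨ R   [De Morgan]
≡ (¬T ∨ P) ∧ ¬Q ∨ R   [double negation]
≡ (¬T ∨ P ∨ R) ∧ (¬Q ∨ R)   [distribute ∨ over ∧]

(¬T ∨ P ∨ R) ∧ (¬Q ∨ R)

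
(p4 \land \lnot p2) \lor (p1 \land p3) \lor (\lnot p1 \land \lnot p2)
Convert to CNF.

(p4 \lor p3 \lor \lnot p1) \land (\lnot p2 \lor p1) \land (\lnot p2 \lor p3)

(p4 \land \lnot p2) \lor (p1 \land p3) \lor (\lnot p1 \land \lnot p2)
⇔ (p4 \lor p1 \lor \lnot p1) \land (p4 \lor p1 \lor \lnot p2) \land (p4 \lor p3 \lor \lnot p1) \land (p4 \lor p3 \lor \lnot p2) \land (\lnot p2 \lor p1 \lor \lnot p1) \land (\lnot p2 \lor p1 \lor \lnot p2) \land (\lnot p2 \lor p3 \lor \lnot p1) \land (\lnot p2 \lor p3 \lor \lnot p2)   [distribute \lor over \land]
⇔ (p4 \lor p3 \lor \lnot p1) \land (\lnot p2 \lor p1) \land (\lnot p2 \lor p3)   [simplify]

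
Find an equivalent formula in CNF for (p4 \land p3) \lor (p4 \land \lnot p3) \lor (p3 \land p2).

(p4 \land p3) \lor (p4 \land \lnot p3) \lor (p3 \land p2)
= (p4 \lor p4 \lor p3) \land (p4 \lor p4 \lor p2) \land (p4 \lor \lnot p3 \lor p3) \land (p4 \lor \lnot p3 \lor p2) \land (p3 \lor p4 \lor p3) \land (p3 \lor p4 \lor p2) \land (p3 \lor \lnot p3 \lor p3) \land (p3 \lor \lnot p3 \lor p2)   — distribute \lor over \land
= (p4 \lor p3) \land (p4 \lor p2)   — simplify

(p4 \lor p3) \land (p4 \lor p2)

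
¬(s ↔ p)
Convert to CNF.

¬(s ↔ p)
≡ ¬((s → p) ∧ (p → s))   [eliminate ↔]
≡ ¬((¬s ∨ p) ∧ (p → s))   [eliminate →]
≡ ¬((¬s ∨ p) ∧ (¬p ∨ s))   [eliminate →]
≡ ¬(¬s ∨ p) ∨ ¬(¬p ∨ s)   [De Morgan]
≡ ¬¬s ∧ ¬p ∨ ¬(¬p ∨ s)   [De Morgan]
≡ s ∧ ¬p ∨ ¬(¬p ∨ s)   [double negation]
≡ s ∧ ¬p ∨ ¬¬p ∧ ¬s   [De Morgan]
≡ s ∧ ¬p ∨ p ∧ ¬s   [double negation]
≡ (s ∨ p) ∧ (s ∨ ¬s) ∧ (¬p ∨ p) ∧ (¬p ∨ ¬s)   [distribute ∨ over ∧]
≡ (s ∨ p) ∧ (¬p ∨ ¬s)   [simplify]

(s ∨ p) ∧ (¬p ∨ ¬s)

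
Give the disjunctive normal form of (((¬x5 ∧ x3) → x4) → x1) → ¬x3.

(x5 ∧ ¬x1) ∨ (x4 ∧ ¬x1) ∨ ¬x3

(((¬x5 ∧ x3) → x4) → x1) → ¬x3
= ¬(((¬x5 ∧ x3) → x4) → x1) ∨ ¬x3   (eliminate →)
= ¬(¬((¬x5 ∧ x3) → x4) ∨ x1) ∨ ¬x3   (eliminate →)
= ¬(¬(¬(¬x5 ∧ x3) ∨ x4) ∨ x1) ∨ ¬x3   (eliminate →)
= (¬¬(¬(¬x5 ∧ x3) ∨ x4) ∧ ¬x1) ∨ ¬x3   (De Morgan)
= ((¬(¬x5 ∧ x3) ∨ x4) ∧ ¬x1) ∨ ¬x3   (double negation)
= ((¬¬x5 ∨ ¬x3 ∨ x4) ∧ ¬x1) ∨ ¬x3   (De Morgan)
= ((x5 ∨ ¬x3 ∨ x4) ∧ ¬x1) ∨ ¬x3   (double negation)
= (x5 ∧ ¬x1) ∨ (¬x3 ∧ ¬x1) ∨ (x4 ∧ ¬x1) ∨ ¬x3   (distribute ∧ over ∨)
= (x5 ∧ ¬x1) ∨ (x4 ∧ ¬x1) ∨ ¬x3   (simplify)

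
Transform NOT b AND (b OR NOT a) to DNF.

NOT b AND (b OR NOT a)
≡ (NOT b AND b) OR (NOT b AND NOT a)   — distribute AND over OR
≡ NOT b AND NOT a   — simplify

NOT b AND NOT a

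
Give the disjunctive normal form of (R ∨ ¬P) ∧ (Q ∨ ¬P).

R ∧ Q ∨ ¬P

(R ∨ ¬P) ∧ (Q ∨ ¬P)
⇔ R ∧ Q ∨ R ∧ ¬P ∨ ¬P ∧ Q ∨ ¬P ∧ ¬P   [distribute ∧ over ∨]
⇔ R ∧ Q ∨ ¬P   [simplify]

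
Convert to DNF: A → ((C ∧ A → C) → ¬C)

¬A ∨ ¬C

A → ((C ∧ A → C) → ¬C)
= ¬A ∨ ((C ∧ A → C) → ¬C)   [eliminate →]
= ¬A ∨ ¬(C ∧ A → C) ∨ ¬C   [eliminate →]
= ¬A ∨ ¬(¬(C ∧ A) ∨ C) ∨ ¬C   [eliminate →]
= ¬A ∨ ¬¬(C ∧ A) ∧ ¬C ∨ ¬C   [De Morgan]
= ¬A ∨ C ∧ A ∧ ¬C ∨ ¬C   [double negation]
= ¬A ∨ ¬C   [simplify]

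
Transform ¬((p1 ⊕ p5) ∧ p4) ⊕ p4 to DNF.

¬((p1 ⊕ p5) ∧ p4) ⊕ p4
≡ (¬((p1 ⊕ p5) ∧ p4) ∧ ¬p4) ∨ (¬¬((p1 ⊕ p5) ∧ p4) ∧ p4)   (expand ⊕)
≡ (¬(((p1 ∧ ¬p5) ∨ (¬p1 ∧ p5)) ∧ p4) ∧ ¬p4) ∨ (¬¬((p1 ⊕ p5) ∧ p4) ∧ p4)   (expand ⊕)
≡ (¬(((p1 ∧ ¬p5) ∨ (¬p1 ∧ p5)) ∧ p4) ∧ ¬p4) ∨ (¬¬(((p1 ∧ ¬p5) ∨ (¬p1 ∧ p5)) ∧ p4) ∧ p4)   (expand ⊕)
≡ ((¬((p1 ∧ ¬p5) ∨ (¬p1 ∧ p5)) ∨ ¬p4) ∧ ¬p4) ∨ (¬¬(((p1 ∧ ¬p5) ∨ (¬p1 ∧ p5)) ∧ p4) ∧ p4)   (De Morgan)
≡ (((¬(p1 ∧ ¬p5) ∧ ¬(¬p1 ∧ p5)) ∨ ¬p4) ∧ ¬p4) ∨ (¬¬(((p1 ∧ ¬p5) ∨ (¬p1 ∧ p5)) ∧ p4) ∧ p4)   (De Morgan)
≡ ((((¬p1 ∨ ¬¬p5) ∧ ¬(¬p1 ∧ p5)) ∨ ¬p4) ∧ ¬p4) ∨ (¬¬(((p1 ∧ ¬p5) ∨ (¬p1 ∧ p5)) ∧ p4) ∧ p4)   (De Morgan)
≡ ((((¬p1 ∨ p5) ∧ ¬(¬p1 ∧ p5)) ∨ ¬p4) ∧ ¬p4) ∨ (¬¬(((p1 ∧ ¬p5) ∨ (¬p1 ∧ p5)) ∧ p4) ∧ p4)   (double negation)
≡ ((((¬p1 ∨ p5) ∧ (¬¬p1 ∨ ¬p5)) ∨ ¬p4) ∧ ¬p4) ∨ (¬¬(((p1 ∧ ¬p5) ∨ (¬p1 ∧ p5)) ∧ p4) ∧ p4)   (De Morgan)
≡ ((((¬p1 ∨ p5) ∧ (p1 ∨ ¬p5)) ∨ ¬p4) ∧ ¬p4) ∨ (¬¬(((p1 ∧ ¬p5) ∨ (¬p1 ∧ p5)) ∧ p4) ∧ p4)   (double negation)
≡ ((((¬p1 ∨ p5) ∧ (p1 ∨ ¬p5)) ∨ ¬p4) ∧ ¬p4) ∨ (((p1 ∧ ¬p5) ∨ (¬p1 ∧ p5)) ∧ p4 ∧ p4)   (double negation)
≡ (¬p1 ∧ p1 ∧ ¬p4) ∨ (¬p1 ∧ ¬p5 ∧ ¬p4) ∨ (p5 ∧ p1 ∧ ¬p4) ∨ (p5 ∧ ¬p5 ∧ ¬p4) ∨ (¬p4 ∧ ¬p4) ∨ (p1 ∧ ¬p5 ∧ p4 ∧ p4) ∨ (¬p1 ∧ p5 ∧ p4 ∧ p4)   (distribute ∧ over ∨)
≡ ¬p4 ∨ (p1 ∧ ¬p5 ∧ p4) ∨ (¬p1 ∧ p5 ∧ p4)   (simplify)

¬p4 ∨ (p1 ∧ ¬p5 ∧ p4) ∨ (¬p1 ∧ p5 ∧ p4)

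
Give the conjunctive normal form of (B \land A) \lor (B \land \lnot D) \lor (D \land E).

(B \land A) \lor (B \land \lnot D) \lor (D \land E)
≡ (B \lor B \lor D) \land (B \lor B \lor E) \land (B \lor \lnot D \lor D) \land (B \lor \lnot D \lor E) \land (A \lor B \lor D) \land (A \lor B \lor E) \land (A \lor \lnot D \lor D) \land (A \lor \lnot D \lor E)
≡ (B \lor D) \land (B \lor E) \land (A \lor \lnot D \lor E)

(B \lor D) \land (B \lor E) \land (A \lor \lnot D \lor E)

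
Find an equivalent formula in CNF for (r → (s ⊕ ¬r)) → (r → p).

(r → (s ⊕ ¬r)) → (r → p)
⇔ ¬(r → (s ⊕ ¬r)) ∨ (r → p)   — eliminate →
⇔ ¬(¬r ∨ (s ⊕ ¬r)) ∨ (r → p)   — eliminate →
⇔ ¬(¬r ∨ ((s ∨ ¬r) ∧ ¬(s ∧ ¬r))) ∨ (r → p)   — expand ⊕
⇔ ¬(¬r ∨ ((s ∨ ¬r) ∧ ¬(s ∧ ¬r))) ∨ ¬r ∨ p   — eliminate →
⇔ (¬¬r ∧ ¬((s ∨ ¬r) ∧ ¬(s ∧ ¬r))) ∨ ¬r ∨ p   — De Morgan
⇔ (r ∧ ¬((s ∨ ¬r) ∧ ¬(s ∧ ¬r))) ∨ ¬r ∨ p   — double negation
⇔ (r ∧ (¬(s ∨ ¬r) ∨ ¬¬(s ∧ ¬r))) ∨ ¬r ∨ p   — De Morgan
⇔ (r ∧ ((¬s ∧ ¬¬r) ∨ ¬¬(s ∧ ¬r))) ∨ ¬r ∨ p   — De Morgan
⇔ (r ∧ ((¬s ∧ r) ∨ ¬¬(s ∧ ¬r))) ∨ ¬r ∨ p   — double negation
⇔ (r ∧ ((¬s ∧ r) ∨ (s ∧ ¬r))) ∨ ¬r ∨ p   — double negation
⇔ (r ∨ ¬r ∨ p) ∧ (¬s ∨ s ∨ ¬r ∨ p) ∧ (¬s ∨ ¬r ∨ ¬r ∨ p) ∧ (r ∨ s ∨ ¬r ∨ p) ∧ (r ∨ ¬r ∨ ¬r ∨ p)   — distribute ∨ over ∧
⇔ ¬s ∨ ¬r ∨ p   — simplify

¬s ∨ ¬r ∨ p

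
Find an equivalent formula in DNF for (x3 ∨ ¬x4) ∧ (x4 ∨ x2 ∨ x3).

(x3 ∨ ¬x4) ∧ (x4 ∨ x2 ∨ x3)
= (x3 ∧ x4) ∨ (x3 ∧ x2) ∨ (x3 ∧ x3) ∨ (¬x4 ∧ x4) ∨ (¬x4 ∧ x2) ∨ (¬x4 ∧ x3)   (distribute ∧ over ∨)
= x3 ∨ (¬x4 ∧ x2)   (simplify)

x3 ∨ (¬x4 ∧ x2)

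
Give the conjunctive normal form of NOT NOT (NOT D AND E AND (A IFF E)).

NOT D AND E AND (NOT E OR A)

NOT NOT (NOT D AND E AND (A IFF E))
= NOT NOT (NOT D AND E AND (A IMPLIES E) AND (E IMPLIES A))   — eliminate IFF
= NOT NOT (NOT D AND E AND (NOT A OR E) AND (E IMPLIES A))   — eliminate IMPLIES
= NOT NOT (NOT D AND E AND (NOT A OR E) AND (NOT E OR A))   — eliminate IMPLIES
= NOT D AND E AND (NOT A OR E) AND (NOT E OR A)   — double negation
= NOT D AND E AND (NOT E OR A)   — simplify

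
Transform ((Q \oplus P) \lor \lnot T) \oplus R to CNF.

((Q \oplus P) \lor \lnot T) \oplus R
≡ ((Q \oplus P) \lor \lnot T \lor R) \land \lnot (((Q \oplus P) \lor \lnot T) \land R)   [expand \oplus]
≡ (((Q \lor P) \land \lnot (Q \land P)) \lor \lnot T \lor R) \land \lnot (((Q \oplus P) \lor \lnot T) \land R)   [expand \oplus]
≡ (((Q \lor P) \land \lnot (Q \land P)) \lor \lnot T \lor R) \land \lnot ((((Q \lor P) \land \lnot (Q \land P)) \lor \lnot T) \land R)   [expand \oplus]
≡ (((Q \lor P) \land (\lnot Q \lor \lnot P)) \lor \lnot T \lor R) \land \lnot ((((Q \lor P) \land \lnot (Q \land P)) \lor \lnot T) \land R)   [De Morgan]
≡ (((Q \lor P) \land (\lnot Q \lor \lnot P)) \lor \lnot T \lor R) \land (\lnot (((Q \lor P) \land \lnot (Q \land P)) \lor \lnot T) \lor \lnot R)   [De Morgan]
≡ (((Q \lor P) \land (\lnot Q \lor \lnot P)) \lor \lnot T \lor R) \land ((\lnot ((Q \lor P) \land \lnot (Q \land P)) \land \lnot \lnot T) \lor \lnot R)   [De Morgan]
≡ (((Q \lor P) \land (\lnot Q \lor \lnot P)) \lor \lnot T \lor R) \land (((\lnot (Q \lor P) \lor \lnot \lnot (Q \land P)) \land \lnot \lnot T) \lor \lnot R)   [De Morgan]
≡ (((Q \lor P) \land (\lnot Q \lor \lnot P)) \lor \lnot T \lor R) \land ((((\lnot Q \land \lnot P) \lor \lnot \lnot (Q \land P)) \land \lnot \lnot T) \lor \lnot R)   [De Morgan]
≡ (((Q \lor P) \land (\lnot Q \lor \lnot P)) \lor \lnot T \lor R) \land ((((\lnot Q \land \lnot P) \lor (Q \land P)) \land \lnot \lnot T) \lor \lnot R)   [double negation]
≡ (((Q \lor P) \land (\lnot Q \lor \lnot P)) \lor \lnot T \lor R) \land ((((\lnot Q \land \lnot P) \lor (Q \land P)) \land T) \lor \lnot R)   [double negation]
≡ (Q \lor P \lor \lnot T \lor R) \land (\lnot Q \lor \lnot P \lor \lnot T \lor R) \land (\lnot Q \lor Q \lor \lnot R) \land (\lnot Q \lor P \lor \lnot R) \land (\lnot P \lor Q \lor \lnot R) \land (\lnot P \lor P \lor \lnot R) \land (T \lor \lnot R)   [distribute \lor over \land]
≡ (Q \lor P \lor \lnot T \lor R) \land (\lnot Q \lor \lnot P \lor \lnot T \lor R) \land (\lnot Q \lor P \lor \lnot R) \land (\lnot P \lor Q \lor \lnot R) \land (T \lor \lnot R)   [simplify]

(Q \lor P \lor \lnot T \lor R) \land (\lnot Q \lor \lnot P \lor \lnot T \lor R) \land (\lnot Q \lor P \lor \lnot R) \land (\lnot P \lor Q \lor \lnot R) \land (T \lor \lnot R)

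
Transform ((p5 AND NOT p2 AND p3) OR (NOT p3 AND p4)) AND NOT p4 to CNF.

((p5 AND NOT p2 AND p3) OR (NOT p3 AND p4)) AND NOT p4
≡ (p5 OR NOT p3) AND (p5 OR p4) AND (NOT p2 OR NOT p3) AND (NOT p2 OR p4) AND (p3 OR NOT p3) AND (p3 OR p4) AND NOT p4   — distribute OR over AND
≡ (p5 OR NOT p3) AND (p5 OR p4) AND (NOT p2 OR NOT p3) AND (NOT p2 OR p4) AND (p3 OR p4) AND NOT p4   — simplify

(p5 OR NOT p3) AND (p5 OR p4) AND (NOT p2 OR NOT p3) AND (NOT p2 OR p4) AND (p3 OR p4) AND NOT p4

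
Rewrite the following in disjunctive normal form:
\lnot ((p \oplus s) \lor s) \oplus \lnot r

\lnot p \land \lnot s \land r \lor p \land \lnot s \land \lnot r \lor s \land \lnot r

\lnot ((p \oplus s) \lor s) \oplus \lnot r
⇔ \lnot ((p \oplus s) \lor s) \land \lnot \lnot r \lor \lnot \lnot ((p \oplus s) \lor s) \land \lnot r   [expand \oplus]
⇔ \lnot (p \land \lnot s \lor \lnot p \land s \lor s) \land \lnot \lnot r \lor \lnot \lnot ((p \oplus s) \lor s) \land \lnot r   [expand \oplus]
⇔ \lnot (p \land \lnot s \lor \lnot p \land s \lor s) \land \lnot \lnot r \lor \lnot \lnot (p \land \lnot s \lor \lnot p \land s \lor s) \land \lnot r   [expand \oplus]
⇔ \lnot (p \land \lnot s) \land \lnot (\lnot p \land s) \land \lnot s \land \lnot \lnot r \lor \lnot \lnot (p \land \lnot s \lor \lnot p \land s \lor s) \land \lnot r   [De Morgan]
⇔ (\lnot p \lor \lnot \lnot s) \land \lnot (\lnot p \land s) \land \lnot s \land \lnot \lnot r \lor \lnot \lnot (p \land \lnot s \lor \lnot p \land s \lor s) \land \lnot r   [De Morgan]
⇔ (\lnot p \lor s) \land \lnot (\lnot p \land s) \land \lnot s \land \lnot \lnot r \lor \lnot \lnot (p \land \lnot s \lor \lnot p \land s \lor s) \land \lnot r   [double negation]
⇔ (\lnot p \lor s) \land (\lnot \lnot p \lor \lnot s) \land \lnot s \land \lnot \lnot r \lor \lnot \lnot (p \land \lnot s \lor \lnot p \land s \lor s) \land \lnot r   [De Morgan]
⇔ (\lnot p \lor s) \land (p \lor \lnot s) \land \lnot s \land \lnot \lnot r \lor \lnot \lnot (p \land \lnot s \lor \lnot p \land s \lor s) \land \lnot r   [double negation]
⇔ (\lnot p \lor s) \land (p \lor \lnot s) \land \lnot s \land r \lor \lnot \lnot (p \land \lnot s \lor \lnot p \land s \lor s) \land \lnot r   [double negation]
⇔ (\lnot p \lor s) \land (p \lor \lnot s) \land \lnot s \land r \lor (p \land \lnot s \lor \lnot p \land s \lor s) \land \lnot r   [double negation]
⇔ \lnot p \land p \land \lnot s \land r \lor \lnot p \land \lnot s \land \lnot s \land r \lor s \land p \land \lnot s \land r \lor s \land \lnot s \land \lnot s \land r \lor p \land \lnot s \land \lnot r \lor \lnot p \land s \land \lnot r \lor s \land \lnot r   [distribute \land over \lor]
⇔ \lnot p \land \lnot s \land r \lor p \land \lnot s \land \lnot r \lor s \land \lnot r   [simplify]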